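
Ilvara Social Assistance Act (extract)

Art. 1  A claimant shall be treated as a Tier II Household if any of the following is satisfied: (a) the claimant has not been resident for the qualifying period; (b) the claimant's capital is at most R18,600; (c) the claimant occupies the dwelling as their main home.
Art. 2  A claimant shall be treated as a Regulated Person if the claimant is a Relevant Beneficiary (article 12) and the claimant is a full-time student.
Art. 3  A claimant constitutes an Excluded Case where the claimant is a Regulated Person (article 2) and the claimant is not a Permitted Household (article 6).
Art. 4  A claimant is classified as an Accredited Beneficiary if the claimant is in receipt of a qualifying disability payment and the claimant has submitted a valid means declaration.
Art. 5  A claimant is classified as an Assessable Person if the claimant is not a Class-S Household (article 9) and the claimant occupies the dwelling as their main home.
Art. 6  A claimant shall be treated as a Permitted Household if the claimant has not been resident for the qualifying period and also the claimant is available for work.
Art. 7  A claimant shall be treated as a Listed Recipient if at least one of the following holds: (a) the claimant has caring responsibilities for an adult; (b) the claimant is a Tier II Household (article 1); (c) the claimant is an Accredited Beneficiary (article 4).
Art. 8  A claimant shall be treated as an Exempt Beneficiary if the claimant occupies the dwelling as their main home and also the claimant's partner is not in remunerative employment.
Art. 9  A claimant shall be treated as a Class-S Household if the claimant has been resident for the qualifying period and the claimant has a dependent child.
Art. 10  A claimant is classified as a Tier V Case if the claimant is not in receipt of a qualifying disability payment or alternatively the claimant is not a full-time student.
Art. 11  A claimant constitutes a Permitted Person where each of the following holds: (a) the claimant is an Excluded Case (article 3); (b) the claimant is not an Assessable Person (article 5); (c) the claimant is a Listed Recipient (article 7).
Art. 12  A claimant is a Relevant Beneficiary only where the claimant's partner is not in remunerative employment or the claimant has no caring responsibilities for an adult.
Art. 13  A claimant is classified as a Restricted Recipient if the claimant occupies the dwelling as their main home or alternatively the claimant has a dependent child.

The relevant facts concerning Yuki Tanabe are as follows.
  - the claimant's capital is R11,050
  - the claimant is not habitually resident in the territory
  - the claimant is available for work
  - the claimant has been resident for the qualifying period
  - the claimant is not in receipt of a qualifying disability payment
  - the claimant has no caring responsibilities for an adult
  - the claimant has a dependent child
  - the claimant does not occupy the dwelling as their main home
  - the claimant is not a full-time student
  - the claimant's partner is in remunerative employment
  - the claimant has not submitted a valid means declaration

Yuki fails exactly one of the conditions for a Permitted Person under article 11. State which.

Under article 12: the claimant's partner is not in remunerative employment? no; or the claimant has no caring responsibilities for an adult? yes. So the claimant is a Relevant Beneficiary.
Under article 2: Relevant Beneficiary (article 12)? yes; and the claimant is a full-time student? no. So the claimant is not a Regulated Person.
Under article 6: the claimant has not been resident for the qualifying period? no; and the claimant is available for work? yes. So the claimant is not a Permitted Household.
Under article 3: Regulated Person (article 2)? no; and not a Permitted Household (article 6)? yes. So the claimant is not an Excluded Case.
Under article 9: the claimant has been resident for the qualifying period? yes; and the claimant has a dependent child? yes. So the claimant is a Class-S Household.
Under article 5: not a Class-S Household (article 9)? no; and the claimant occupies the dwelling as their main home? no. So the claimant is not an Assessable Person.
Under article 1: the claimant has not been resident for the qualifying period? no; or claimant's capital: R11,050 ≤ R18,600? yes; or the claimant occupies the dwelling as their main home? no. So the claimant is a Tier II Household.
Under article 4: the claimant is in receipt of a qualifying disability payment? no; and the claimant has submitted a valid means declaration? no. So the claimant is not an Accredited Beneficiary.
Under article 7: the claimant has caring responsibilities for an adult? no; or Tier II Household (article 1)? yes; or Accredited Beneficiary (article 4)? no. So the claimant is a Listed Recipient.
Under article 11: Excluded Case (article 3)? no; and not an Assessable Person (article 5)? yes; and Listed Recipient (article 7)? yes. So the claimant is not a Permitted Person.

Excluded Case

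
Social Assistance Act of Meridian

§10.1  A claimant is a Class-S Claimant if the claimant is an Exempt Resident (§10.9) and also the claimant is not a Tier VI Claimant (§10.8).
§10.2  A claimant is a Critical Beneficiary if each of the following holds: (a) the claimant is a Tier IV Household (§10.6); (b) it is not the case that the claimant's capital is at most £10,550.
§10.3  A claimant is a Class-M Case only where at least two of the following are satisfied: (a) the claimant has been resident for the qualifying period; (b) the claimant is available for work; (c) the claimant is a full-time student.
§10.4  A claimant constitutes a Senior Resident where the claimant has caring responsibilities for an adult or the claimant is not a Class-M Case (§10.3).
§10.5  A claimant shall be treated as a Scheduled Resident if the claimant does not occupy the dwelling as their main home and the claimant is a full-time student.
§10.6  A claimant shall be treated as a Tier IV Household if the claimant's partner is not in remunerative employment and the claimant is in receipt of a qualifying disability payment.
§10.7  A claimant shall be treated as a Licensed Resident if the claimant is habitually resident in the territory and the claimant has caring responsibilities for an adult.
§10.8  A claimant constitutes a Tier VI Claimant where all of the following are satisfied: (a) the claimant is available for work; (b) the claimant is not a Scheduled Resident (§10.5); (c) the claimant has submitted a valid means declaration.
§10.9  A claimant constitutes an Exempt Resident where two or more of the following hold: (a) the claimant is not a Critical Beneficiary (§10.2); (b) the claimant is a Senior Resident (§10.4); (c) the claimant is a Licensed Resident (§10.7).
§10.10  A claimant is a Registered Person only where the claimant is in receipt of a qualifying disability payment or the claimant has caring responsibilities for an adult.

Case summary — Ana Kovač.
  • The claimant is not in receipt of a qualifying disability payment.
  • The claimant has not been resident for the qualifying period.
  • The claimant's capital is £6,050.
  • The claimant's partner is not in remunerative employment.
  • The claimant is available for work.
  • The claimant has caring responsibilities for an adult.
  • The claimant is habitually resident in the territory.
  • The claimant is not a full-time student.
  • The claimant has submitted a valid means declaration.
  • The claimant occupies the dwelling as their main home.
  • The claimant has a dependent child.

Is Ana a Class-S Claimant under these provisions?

Under §10.6: the claimant's partner is not in remunerative employment? yes; and the claimant is in receipt of a qualifying disability payment? no. So the claimant is not a Tier IV Household.
Under §10.2: Tier IV Household (§10.6)? no; and claimant's capital: £6,050 ≤ £10,550? yes, so negated condition no. So the claimant is not a Critical Beneficiary.
Under §10.3: the claimant has been resident for the qualifying period? no; the claimant is available for work? yes; the claimant is a full-time student? no — 1 of 3 hold (need ≥2) → not satisfied.
Under §10.4: the claimant has caring responsibilities for an adult? yes; or not a Class-M Case (§10.3)? yes. So the claimant is a Senior Resident.
Under §10.7: the claimant is habitually resident in the territory? yes; and the claimant has caring responsibilities for an adult? yes. So the claimant is a Licensed Resident.
Under §10.9: not a Critical Beneficiary (§10.2)? yes; Senior Resident (§10.4)? yes; Licensed Resident (§10.7)? yes — 3 of 3 hold (need ≥2) → satisfied.
Under §10.5: the claimant does not occupy the dwelling as their main home? no; and the claimant is a full-time student? no. So the claimant is not a Scheduled Resident.
Under §10.8: the claimant is available for work? yes; and not a Scheduled Resident (§10.5)? yes; and the claimant has submitted a valid means declaration? yes. So the claimant is a Tier VI Claimant.
Under §10.1: Exempt Resident (§10.9)? yes; and not a Tier VI Claimant (§10.8)? no. So the claimant is not a Class-S Claimant.

No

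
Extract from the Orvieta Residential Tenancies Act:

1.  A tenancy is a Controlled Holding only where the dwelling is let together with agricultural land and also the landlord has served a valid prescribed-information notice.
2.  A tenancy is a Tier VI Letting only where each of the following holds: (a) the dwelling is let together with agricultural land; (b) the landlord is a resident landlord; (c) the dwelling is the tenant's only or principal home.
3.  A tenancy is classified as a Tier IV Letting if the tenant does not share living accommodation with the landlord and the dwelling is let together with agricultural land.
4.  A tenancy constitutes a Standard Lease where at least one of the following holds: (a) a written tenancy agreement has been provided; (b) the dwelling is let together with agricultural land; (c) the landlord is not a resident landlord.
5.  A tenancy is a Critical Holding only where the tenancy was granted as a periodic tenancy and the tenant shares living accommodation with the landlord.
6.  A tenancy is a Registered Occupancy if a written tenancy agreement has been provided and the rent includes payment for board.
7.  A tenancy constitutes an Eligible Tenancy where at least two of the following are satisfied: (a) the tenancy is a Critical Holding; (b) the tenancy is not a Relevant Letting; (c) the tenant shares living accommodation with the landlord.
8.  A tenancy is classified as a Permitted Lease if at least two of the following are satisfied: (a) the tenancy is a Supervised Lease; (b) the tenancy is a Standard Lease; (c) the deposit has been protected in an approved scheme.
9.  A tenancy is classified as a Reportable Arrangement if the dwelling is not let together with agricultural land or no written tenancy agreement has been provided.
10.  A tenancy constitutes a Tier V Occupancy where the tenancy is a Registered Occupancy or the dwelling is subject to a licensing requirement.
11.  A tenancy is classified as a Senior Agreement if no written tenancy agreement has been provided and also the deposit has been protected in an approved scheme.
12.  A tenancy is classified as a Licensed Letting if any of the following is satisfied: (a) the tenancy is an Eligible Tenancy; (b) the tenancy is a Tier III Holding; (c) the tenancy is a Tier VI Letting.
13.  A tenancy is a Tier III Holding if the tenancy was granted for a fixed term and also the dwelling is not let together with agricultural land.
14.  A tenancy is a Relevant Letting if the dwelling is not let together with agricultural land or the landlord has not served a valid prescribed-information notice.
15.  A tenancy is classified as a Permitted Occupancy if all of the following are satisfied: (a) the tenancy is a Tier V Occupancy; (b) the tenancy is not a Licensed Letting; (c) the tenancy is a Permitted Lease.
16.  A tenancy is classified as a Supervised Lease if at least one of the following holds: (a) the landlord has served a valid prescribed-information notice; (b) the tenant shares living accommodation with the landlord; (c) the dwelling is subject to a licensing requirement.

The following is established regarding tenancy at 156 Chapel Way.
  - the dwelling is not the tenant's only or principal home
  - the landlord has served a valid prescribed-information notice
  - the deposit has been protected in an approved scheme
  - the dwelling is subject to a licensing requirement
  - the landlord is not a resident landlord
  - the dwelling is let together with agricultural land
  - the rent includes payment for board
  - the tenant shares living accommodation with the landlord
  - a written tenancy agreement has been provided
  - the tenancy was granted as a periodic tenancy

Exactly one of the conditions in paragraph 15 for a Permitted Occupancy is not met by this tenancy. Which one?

paragraph 6 — Registered Occupancy: [a written tenancy agreement has been provided? yes] AND [the rent includes payment for board? yes] → satisfied.
paragraph 10 — Tier V Occupancy: [Registered Occupancy (paragraph 6)? yes] OR [the dwelling is subject to a licensing requirement? yes] → satisfied.
paragraph 5 — Critical Holding: [the tenancy was granted as a periodic tenancy? yes] AND [the tenant shares living accommodation with the landlord? yes] → satisfied.
paragraph 14 — Relevant Letting: [the dwelling is not let together with agricultural land? no] OR [the landlord has not served a valid prescribed-information notice? no] → not satisfied.
paragraph 7 — Eligible Tenancy: Critical Holding (paragraph 5)? yes; not a Relevant Letting (paragraph 14)? yes; the tenant shares living accommodation with the landlord? yes — 3 of 3 hold (need ≥2) → satisfied.
paragraph 13 — Tier III Holding: [the tenancy was granted for a fixed term? no] AND [the dwelling is not let together with agricultural land? no] → not satisfied.
paragraph 2 — Tier VI Letting: [the dwelling is let together with agricultural land? yes] AND [the landlord is a resident landlord? no] AND [the dwelling is the tenant's only or principal home? no] → not satisfied.
paragraph 12 — Licensed Letting: [Eligible Tenancy (paragraph 7)? yes] OR [Tier III Holding (paragraph 13)? no] OR [Tier VI Letting (paragraph 2)? no] → satisfied.
paragraph 16 — Supervised Lease: [the landlord has served a valid prescribed-information notice? yes] OR [the tenant shares living accommodation with the landlord? yes] OR [the dwelling is subject to a licensing requirement? yes] → satisfied.
paragraph 4 — Standard Lease: [a written tenancy agreement has been provided? yes] OR [the dwelling is let together with agricultural land? yes] OR [the landlord is not a resident landlord? yes] → satisfied.
paragraph 8 — Permitted Lease: Supervised Lease (paragraph 16)? yes; Standard Lease (paragraph 4)? yes; the deposit has been protected in an approved scheme? yes — 3 of 3 hold (need ≥2) → satisfied.
paragraph 15 — Permitted Occupancy: [Tier V Occupancy (paragraph 10)? yes] AND [not a Licensed Letting (paragraph 12)? no] AND [Permitted Lease (paragraph 8)? yes] → not satisfied.

Licensed Letting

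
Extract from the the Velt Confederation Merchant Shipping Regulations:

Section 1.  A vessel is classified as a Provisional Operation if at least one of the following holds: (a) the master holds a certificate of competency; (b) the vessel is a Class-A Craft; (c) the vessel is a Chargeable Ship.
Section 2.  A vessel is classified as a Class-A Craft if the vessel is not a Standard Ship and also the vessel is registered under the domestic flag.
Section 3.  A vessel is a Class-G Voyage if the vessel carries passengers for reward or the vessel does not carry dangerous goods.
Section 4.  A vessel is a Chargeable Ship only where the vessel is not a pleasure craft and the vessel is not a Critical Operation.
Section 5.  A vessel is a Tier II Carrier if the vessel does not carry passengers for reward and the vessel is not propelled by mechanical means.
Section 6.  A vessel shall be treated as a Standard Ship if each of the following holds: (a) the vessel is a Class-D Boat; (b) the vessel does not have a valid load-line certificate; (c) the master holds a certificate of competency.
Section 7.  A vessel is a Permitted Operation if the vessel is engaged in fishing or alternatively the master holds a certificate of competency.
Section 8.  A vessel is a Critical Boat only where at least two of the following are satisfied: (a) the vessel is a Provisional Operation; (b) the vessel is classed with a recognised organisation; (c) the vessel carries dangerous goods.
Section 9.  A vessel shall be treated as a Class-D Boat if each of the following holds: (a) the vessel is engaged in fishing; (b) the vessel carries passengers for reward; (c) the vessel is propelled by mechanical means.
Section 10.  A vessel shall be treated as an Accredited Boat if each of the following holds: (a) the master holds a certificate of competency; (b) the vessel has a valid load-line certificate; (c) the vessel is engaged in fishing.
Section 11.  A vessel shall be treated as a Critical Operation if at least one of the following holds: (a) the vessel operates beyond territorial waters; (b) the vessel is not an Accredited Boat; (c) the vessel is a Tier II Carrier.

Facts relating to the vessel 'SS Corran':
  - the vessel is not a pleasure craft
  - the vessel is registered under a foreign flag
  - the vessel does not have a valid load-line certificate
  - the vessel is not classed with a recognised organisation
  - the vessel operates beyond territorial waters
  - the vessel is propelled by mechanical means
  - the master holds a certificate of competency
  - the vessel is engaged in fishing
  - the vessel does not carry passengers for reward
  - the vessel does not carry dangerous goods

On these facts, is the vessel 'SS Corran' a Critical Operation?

Yes

section 10 — Accredited Boat: [the master holds a certificate of competency? yes] AND [the vessel has a valid load-line certificate? no] AND [the vessel is engaged in fishing? yes] → not satisfied.
section 5 — Tier II Carrier: [the vessel does not carry passengers for reward? yes] AND [the vessel is not propelled by mechanical means? no] → not satisfied.
section 11 — Critical Operation: [the vessel operates beyond territorial waters? yes] OR [not an Accredited Boat (section 10)? yes] OR [Tier II Carrier (section 5)? no] → satisfied.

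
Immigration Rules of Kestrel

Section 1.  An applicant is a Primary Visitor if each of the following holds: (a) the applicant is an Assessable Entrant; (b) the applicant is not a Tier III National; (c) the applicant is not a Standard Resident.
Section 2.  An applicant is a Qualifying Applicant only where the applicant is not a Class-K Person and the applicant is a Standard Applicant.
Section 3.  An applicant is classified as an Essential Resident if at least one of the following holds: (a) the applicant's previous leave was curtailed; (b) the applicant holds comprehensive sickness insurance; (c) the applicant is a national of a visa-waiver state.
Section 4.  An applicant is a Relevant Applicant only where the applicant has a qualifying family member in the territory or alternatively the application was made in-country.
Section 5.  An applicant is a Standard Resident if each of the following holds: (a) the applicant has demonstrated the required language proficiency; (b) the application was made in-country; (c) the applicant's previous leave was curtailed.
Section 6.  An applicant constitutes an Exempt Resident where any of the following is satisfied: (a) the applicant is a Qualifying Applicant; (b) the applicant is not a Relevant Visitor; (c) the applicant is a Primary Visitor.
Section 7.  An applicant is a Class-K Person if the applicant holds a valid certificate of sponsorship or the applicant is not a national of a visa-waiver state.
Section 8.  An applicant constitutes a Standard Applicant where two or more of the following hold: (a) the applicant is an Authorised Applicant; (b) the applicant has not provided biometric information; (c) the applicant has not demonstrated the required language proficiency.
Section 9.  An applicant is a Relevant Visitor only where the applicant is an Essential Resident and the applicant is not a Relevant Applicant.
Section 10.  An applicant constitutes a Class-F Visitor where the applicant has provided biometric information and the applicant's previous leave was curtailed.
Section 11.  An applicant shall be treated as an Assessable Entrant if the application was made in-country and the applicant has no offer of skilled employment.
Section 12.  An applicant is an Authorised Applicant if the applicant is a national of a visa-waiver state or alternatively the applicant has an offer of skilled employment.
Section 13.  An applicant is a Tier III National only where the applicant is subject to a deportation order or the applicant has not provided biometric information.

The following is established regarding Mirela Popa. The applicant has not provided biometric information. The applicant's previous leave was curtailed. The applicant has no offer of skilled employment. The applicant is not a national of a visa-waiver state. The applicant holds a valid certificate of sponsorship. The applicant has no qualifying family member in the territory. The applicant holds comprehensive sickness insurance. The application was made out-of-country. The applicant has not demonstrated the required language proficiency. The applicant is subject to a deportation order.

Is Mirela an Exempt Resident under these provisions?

Under section 7: the applicant holds a valid certificate of sponsorship? yes; or the applicant is not a national of a visa-waiver state? yes. So the applicant is a Class-K Person.
Under section 12: the applicant is a national of a visa-waiver state? no; or the applicant has an offer of skilled employment? no. So the applicant is not an Authorised Applicant.
Under section 8: Authorised Applicant (section 12)? no; the applicant has not provided biometric information? yes; the applicant has not demonstrated the required language proficiency? yes — 2 of 3 hold (need ≥2) → satisfied.
Under section 2: not a Class-K Person (section 7)? no; and Standard Applicant (section 8)? yes. So the applicant is not a Qualifying Applicant.
Under section 3: the applicant's previous leave was curtailed? yes; or the applicant holds comprehensive sickness insurance? yes; or the applicant is a national of a visa-waiver state? no. So the applicant is an Essential Resident.
Under section 4: the applicant has a qualifying family member in the territory? no; or the application was made in-country? no. So the applicant is not a Relevant Applicant.
Under section 9: Essential Resident (section 3)? yes; and not a Relevant Applicant (section 4)? yes. So the applicant is a Relevant Visitor.
Under section 11: the application was made in-country? no; and the applicant has no offer of skilled employment? yes. So the applicant is not an Assessable Entrant.
Under section 13: the applicant is subject to a deportation order? yes; or the applicant has not provided biometric information? yes. So the applicant is a Tier III National.
Under section 5: the applicant has demonstrated the required language proficiency? no; and the application was made in-country? no; and the applicant's previous leave was curtailed? yes. So the applicant is not a Standard Resident.
Under section 1: Assessable Entrant (section 11)? no; and not a Tier III National (section 13)? no; and not a Standard Resident (section 5)? yes. So the applicant is not a Primary Visitor.
Under section 6: Qualifying Applicant (section 2)? no; or not a Relevant Visitor (section 9)? no; or Primary Visitor (section 1)? no. So the applicant is not an Exempt Resident.

No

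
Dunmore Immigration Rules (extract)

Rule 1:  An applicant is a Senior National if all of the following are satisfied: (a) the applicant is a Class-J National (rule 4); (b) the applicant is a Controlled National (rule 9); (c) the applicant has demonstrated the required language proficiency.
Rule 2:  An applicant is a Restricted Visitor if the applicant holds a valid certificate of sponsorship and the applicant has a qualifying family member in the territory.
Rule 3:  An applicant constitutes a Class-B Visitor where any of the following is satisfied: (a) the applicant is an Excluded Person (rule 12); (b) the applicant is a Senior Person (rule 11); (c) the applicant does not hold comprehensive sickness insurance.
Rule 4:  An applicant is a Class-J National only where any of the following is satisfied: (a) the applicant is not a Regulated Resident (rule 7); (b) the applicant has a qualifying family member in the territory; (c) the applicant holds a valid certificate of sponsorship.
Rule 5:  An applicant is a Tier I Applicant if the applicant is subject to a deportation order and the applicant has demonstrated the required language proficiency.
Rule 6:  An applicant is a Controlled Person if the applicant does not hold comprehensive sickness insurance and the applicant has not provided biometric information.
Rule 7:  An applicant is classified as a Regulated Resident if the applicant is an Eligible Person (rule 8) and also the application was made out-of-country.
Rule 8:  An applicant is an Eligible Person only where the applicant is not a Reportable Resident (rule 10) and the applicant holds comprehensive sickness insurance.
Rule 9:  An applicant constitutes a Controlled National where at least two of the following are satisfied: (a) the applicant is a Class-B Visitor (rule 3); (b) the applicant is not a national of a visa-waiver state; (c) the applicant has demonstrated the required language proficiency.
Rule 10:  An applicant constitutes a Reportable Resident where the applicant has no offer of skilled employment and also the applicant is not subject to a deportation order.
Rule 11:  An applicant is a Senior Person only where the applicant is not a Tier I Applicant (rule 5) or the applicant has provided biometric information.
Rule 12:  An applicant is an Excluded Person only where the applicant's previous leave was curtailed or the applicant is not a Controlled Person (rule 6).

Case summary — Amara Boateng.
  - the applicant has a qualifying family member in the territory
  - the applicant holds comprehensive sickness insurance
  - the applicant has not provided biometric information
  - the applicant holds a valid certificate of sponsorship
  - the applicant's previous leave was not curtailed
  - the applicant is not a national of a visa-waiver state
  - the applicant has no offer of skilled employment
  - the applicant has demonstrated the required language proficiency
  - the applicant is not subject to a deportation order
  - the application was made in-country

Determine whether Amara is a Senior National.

Yes

Under rule 10: the applicant has no offer of skilled employment? yes; and the applicant is not subject to a deportation order? yes. So the applicant is a Reportable Resident.
Under rule 8: not a Reportable Resident (rule 10)? no; and the applicant holds comprehensive sickness insurance? yes. So the applicant is not an Eligible Person.
Under rule 7: Eligible Person (rule 8)? no; and the application was made out-of-country? no. So the applicant is not a Regulated Resident.
Under rule 4: not a Regulated Resident (rule 7)? yes; or the applicant has a qualifying family member in the territory? yes; or the applicant holds a valid certificate of sponsorship? yes. So the applicant is a Class-J National.
Under rule 6: the applicant does not hold comprehensive sickness insurance? no; and the applicant has not provided biometric information? yes. So the applicant is not a Controlled Person.
Under rule 12: the applicant's previous leave was curtailed? no; or not a Controlled Person (rule 6)? yes. So the applicant is an Excluded Person.
Under rule 5: the applicant is subject to a deportation order? no; and the applicant has demonstrated the required language proficiency? yes. So the applicant is not a Tier I Applicant.
Under rule 11: not a Tier I Applicant (rule 5)? yes; or the applicant has provided biometric information? no. So the applicant is a Senior Person.
Under rule 3: Excluded Person (rule 12)? yes; or Senior Person (rule 11)? yes; or the applicant does not hold comprehensive sickness insurance? no. So the applicant is a Class-B Visitor.
Under rule 9: Class-B Visitor (rule 3)? yes; the applicant is not a national of a visa-waiver state? yes; the applicant has demonstrated the required language proficiency? yes — 3 of 3 hold (need ≥2) → satisfied.
Under rule 1: Class-J National (rule 4)? yes; and Controlled National (rule 9)? yes; and the applicant has demonstrated the required language proficiency? yes. So the applicant is a Senior National.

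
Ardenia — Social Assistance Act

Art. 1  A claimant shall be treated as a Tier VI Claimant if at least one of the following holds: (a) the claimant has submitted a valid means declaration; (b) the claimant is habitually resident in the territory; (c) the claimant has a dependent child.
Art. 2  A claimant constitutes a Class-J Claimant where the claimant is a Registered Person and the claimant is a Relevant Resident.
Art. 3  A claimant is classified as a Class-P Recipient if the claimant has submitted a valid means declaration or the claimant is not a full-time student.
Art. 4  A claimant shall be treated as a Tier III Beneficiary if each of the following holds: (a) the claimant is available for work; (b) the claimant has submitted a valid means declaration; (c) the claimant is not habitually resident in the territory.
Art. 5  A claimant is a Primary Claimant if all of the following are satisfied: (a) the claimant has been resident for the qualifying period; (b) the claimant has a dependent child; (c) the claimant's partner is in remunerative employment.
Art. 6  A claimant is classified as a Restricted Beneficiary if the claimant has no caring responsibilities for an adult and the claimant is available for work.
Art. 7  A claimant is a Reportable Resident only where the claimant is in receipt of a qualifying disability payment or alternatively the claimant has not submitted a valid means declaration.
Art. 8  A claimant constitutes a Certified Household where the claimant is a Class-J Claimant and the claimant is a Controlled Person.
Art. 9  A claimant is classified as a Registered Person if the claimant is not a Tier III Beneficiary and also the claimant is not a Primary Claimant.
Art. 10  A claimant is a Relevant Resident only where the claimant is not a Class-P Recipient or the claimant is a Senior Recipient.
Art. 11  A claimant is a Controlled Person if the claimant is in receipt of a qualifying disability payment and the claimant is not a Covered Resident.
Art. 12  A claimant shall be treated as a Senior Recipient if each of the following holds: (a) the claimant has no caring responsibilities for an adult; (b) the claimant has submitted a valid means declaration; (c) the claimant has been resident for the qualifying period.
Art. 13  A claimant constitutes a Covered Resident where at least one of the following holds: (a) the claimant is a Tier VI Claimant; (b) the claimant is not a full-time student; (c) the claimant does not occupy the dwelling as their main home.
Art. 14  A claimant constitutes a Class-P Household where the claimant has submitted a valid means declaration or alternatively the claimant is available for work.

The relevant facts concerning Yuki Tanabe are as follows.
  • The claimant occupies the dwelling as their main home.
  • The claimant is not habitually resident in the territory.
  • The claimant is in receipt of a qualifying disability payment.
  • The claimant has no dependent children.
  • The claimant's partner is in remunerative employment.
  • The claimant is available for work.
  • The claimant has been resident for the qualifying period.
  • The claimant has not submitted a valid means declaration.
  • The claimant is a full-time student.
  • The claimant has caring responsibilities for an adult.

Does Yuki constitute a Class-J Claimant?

Under article 4: the claimant is available for work? yes; and the claimant has submitted a valid means declaration? no; and the claimant is not habitually resident in the territory? yes. So the claimant is not a Tier III Beneficiary.
Under article 5: the claimant has been resident for the qualifying period? yes; and the claimant has a dependent child? no; and the claimant's partner is in remunerative employment? yes. So the claimant is not a Primary Claimant.
Under article 9: not a Tier III Beneficiary (article 4)? yes; and not a Primary Claimant (article 5)? yes. So the claimant is a Registered Person.
Under article 3: the claimant has submitted a valid means declaration? no; or the claimant is not a full-time student? no. So the claimant is not a Class-P Recipient.
Under article 12: the claimant has no caring responsibilities for an adult? no; and the claimant has submitted a valid means declaration? no; and the claimant has been resident for the qualifying period? yes. So the claimant is not a Senior Recipient.
Under article 10: not a Class-P Recipient (article 3)? yes; or Senior Recipient (article 12)? no. So the claimant is a Relevant Resident.
Under article 2: Registered Person (article 9)? yes; and Relevant Resident (article 10)? yes. So the claimant is a Class-J Claimant.

Yes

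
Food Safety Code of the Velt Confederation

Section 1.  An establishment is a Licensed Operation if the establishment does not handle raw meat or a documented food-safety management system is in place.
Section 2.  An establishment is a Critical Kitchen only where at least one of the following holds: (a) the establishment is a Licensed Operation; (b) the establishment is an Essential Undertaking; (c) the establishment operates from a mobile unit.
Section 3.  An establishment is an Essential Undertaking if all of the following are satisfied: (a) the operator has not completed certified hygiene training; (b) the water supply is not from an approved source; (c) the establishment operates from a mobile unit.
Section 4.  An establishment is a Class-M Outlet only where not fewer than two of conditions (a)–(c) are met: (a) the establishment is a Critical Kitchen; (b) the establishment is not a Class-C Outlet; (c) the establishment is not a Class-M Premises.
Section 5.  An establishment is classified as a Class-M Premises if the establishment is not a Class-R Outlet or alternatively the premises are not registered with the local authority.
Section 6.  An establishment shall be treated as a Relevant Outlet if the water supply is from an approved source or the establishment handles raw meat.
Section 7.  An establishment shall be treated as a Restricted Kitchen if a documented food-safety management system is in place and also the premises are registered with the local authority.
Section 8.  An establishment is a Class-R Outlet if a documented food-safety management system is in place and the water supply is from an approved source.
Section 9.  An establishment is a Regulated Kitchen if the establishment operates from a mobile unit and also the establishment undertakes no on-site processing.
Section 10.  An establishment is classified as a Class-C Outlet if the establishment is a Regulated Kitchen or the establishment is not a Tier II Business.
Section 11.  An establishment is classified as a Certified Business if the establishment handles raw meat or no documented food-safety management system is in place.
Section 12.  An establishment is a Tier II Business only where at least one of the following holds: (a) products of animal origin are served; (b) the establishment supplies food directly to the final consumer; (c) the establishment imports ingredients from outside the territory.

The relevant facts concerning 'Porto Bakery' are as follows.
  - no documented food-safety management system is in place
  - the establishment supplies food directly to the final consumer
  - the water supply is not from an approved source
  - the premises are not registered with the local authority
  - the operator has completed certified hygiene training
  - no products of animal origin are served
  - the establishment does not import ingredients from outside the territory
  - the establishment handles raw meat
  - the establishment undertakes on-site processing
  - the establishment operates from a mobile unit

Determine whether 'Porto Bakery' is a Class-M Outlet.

section 1 — Licensed Operation: [the establishment does not handle raw meat? no] OR [a documented food-safety management system is in place? no] → not satisfied.
section 3 — Essential Undertaking: [the operator has not completed certified hygiene training? no] AND [the water supply is not from an approved source? yes] AND [the establishment operates from a mobile unit? yes] → not satisfied.
section 2 — Critical Kitchen: [Licensed Operation (section 1)? no] OR [Essential Undertaking (section 3)? no] OR [the establishment operates from a mobile unit? yes] → satisfied.
section 9 — Regulated Kitchen: [the establishment operates from a mobile unit? yes] AND [the establishment undertakes no on-site processing? no] → not satisfied.
section 12 — Tier II Business: [products of animal origin are served? no] OR [the establishment supplies food directly to the final consumer? yes] OR [the establishment imports ingredients from outside the territory? no] → satisfied.
section 10 — Class-C Outlet: [Regulated Kitchen (section 9)? no] OR [not a Tier II Business (section 12)? no] → not satisfied.
section 8 — Class-R Outlet: [a documented food-safety management system is in place? no] AND [the water supply is from an approved source? no] → not satisfied.
section 5 — Class-M Premises: [not a Class-R Outlet (section 8)? yes] OR [the premises are not registered with the local authority? yes] → satisfied.
section 4 — Class-M Outlet: Critical Kitchen (section 2)? yes; not a Class-C Outlet (section 10)? yes; not a Class-M Premises (section 5)? no — 2 of 3 hold (need ≥2) → satisfied.

Yes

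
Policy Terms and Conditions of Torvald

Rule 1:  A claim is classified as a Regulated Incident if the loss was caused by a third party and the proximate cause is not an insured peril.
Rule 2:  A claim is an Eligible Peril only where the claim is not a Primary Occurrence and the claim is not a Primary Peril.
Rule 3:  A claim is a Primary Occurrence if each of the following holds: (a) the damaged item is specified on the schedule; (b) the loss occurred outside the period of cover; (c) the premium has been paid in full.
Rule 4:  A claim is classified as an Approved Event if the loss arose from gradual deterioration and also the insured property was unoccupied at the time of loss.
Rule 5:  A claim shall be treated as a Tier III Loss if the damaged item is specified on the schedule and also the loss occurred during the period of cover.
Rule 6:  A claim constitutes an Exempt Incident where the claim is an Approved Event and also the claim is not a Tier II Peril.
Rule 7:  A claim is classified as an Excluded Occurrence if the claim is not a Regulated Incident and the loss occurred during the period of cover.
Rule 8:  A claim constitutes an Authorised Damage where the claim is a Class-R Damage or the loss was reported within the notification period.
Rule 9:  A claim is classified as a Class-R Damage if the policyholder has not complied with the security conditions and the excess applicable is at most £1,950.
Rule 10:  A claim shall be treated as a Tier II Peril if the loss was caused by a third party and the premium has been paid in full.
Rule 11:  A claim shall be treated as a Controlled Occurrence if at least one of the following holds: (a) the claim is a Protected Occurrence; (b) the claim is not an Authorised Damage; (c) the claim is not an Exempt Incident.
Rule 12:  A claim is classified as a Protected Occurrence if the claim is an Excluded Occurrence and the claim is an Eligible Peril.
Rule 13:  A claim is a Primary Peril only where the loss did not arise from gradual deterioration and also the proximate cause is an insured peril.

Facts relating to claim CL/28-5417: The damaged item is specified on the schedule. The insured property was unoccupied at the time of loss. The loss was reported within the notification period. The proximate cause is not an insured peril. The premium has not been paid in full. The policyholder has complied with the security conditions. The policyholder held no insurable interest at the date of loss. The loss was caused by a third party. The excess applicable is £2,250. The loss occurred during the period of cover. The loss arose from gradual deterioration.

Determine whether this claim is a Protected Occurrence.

rule 1 — Regulated Incident: [the loss was caused by a third party? yes] AND [the proximate cause is not an insured peril? yes] → satisfied.
rule 7 — Excluded Occurrence: [not a Regulated Incident (rule 1)? no] AND [the loss occurred during the period of cover? yes] → not satisfied.
rule 3 — Primary Occurrence: [the damaged item is specified on the schedule? yes] AND [the loss occurred outside the period of cover? no] AND [the premium has been paid in full? no] → not satisfied.
rule 13 — Primary Peril: [the loss did not arise from gradual deterioration? no] AND [the proximate cause is an insured peril? no] → not satisfied.
rule 2 — Eligible Peril: [not a Primary Occurrence (rule 3)? yes] AND [not a Primary Peril (rule 13)? yes] → satisfied.
rule 12 — Protected Occurrence: [Excluded Occurrence (rule 7)? no] AND [Eligible Peril (rule 2)? yes] → not satisfied.

No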